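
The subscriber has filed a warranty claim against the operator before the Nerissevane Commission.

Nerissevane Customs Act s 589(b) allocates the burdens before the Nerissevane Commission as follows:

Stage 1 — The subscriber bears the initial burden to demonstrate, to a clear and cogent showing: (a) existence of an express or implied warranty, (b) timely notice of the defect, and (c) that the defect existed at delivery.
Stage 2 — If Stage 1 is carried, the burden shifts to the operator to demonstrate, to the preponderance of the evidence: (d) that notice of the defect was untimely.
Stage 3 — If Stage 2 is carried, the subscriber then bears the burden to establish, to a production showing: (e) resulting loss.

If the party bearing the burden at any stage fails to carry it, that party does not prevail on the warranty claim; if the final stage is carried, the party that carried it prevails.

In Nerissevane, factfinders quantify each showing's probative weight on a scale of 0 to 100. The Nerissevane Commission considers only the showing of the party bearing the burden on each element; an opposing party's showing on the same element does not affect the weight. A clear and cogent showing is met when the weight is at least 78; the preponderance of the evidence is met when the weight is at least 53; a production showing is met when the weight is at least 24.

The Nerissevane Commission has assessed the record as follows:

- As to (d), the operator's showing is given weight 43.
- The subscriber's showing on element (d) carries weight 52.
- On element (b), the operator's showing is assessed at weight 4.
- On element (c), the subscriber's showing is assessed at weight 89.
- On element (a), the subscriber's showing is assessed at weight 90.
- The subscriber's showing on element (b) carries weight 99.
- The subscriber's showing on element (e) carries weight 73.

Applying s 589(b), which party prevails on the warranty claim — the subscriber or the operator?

subscriber

Stage 1 (subscriber, a clear and cogent showing, weight is at least 78): (a) 90 ≥ 78 — meets; (b) 99 (operator's 4 disregarded) ≥ 78 — meets; (c) 89 ≥ 78 — meets.
  The subscriber carries Stage 1; the operator now bears the burden.
Stage 2 (operator, the preponderance of the evidence, weight is at least 53): (d) 43 (subscriber's 52 disregarded) < 53 — fails.
  Not every element is met, so the operator fails to carry Stage 2.
The subscriber prevails.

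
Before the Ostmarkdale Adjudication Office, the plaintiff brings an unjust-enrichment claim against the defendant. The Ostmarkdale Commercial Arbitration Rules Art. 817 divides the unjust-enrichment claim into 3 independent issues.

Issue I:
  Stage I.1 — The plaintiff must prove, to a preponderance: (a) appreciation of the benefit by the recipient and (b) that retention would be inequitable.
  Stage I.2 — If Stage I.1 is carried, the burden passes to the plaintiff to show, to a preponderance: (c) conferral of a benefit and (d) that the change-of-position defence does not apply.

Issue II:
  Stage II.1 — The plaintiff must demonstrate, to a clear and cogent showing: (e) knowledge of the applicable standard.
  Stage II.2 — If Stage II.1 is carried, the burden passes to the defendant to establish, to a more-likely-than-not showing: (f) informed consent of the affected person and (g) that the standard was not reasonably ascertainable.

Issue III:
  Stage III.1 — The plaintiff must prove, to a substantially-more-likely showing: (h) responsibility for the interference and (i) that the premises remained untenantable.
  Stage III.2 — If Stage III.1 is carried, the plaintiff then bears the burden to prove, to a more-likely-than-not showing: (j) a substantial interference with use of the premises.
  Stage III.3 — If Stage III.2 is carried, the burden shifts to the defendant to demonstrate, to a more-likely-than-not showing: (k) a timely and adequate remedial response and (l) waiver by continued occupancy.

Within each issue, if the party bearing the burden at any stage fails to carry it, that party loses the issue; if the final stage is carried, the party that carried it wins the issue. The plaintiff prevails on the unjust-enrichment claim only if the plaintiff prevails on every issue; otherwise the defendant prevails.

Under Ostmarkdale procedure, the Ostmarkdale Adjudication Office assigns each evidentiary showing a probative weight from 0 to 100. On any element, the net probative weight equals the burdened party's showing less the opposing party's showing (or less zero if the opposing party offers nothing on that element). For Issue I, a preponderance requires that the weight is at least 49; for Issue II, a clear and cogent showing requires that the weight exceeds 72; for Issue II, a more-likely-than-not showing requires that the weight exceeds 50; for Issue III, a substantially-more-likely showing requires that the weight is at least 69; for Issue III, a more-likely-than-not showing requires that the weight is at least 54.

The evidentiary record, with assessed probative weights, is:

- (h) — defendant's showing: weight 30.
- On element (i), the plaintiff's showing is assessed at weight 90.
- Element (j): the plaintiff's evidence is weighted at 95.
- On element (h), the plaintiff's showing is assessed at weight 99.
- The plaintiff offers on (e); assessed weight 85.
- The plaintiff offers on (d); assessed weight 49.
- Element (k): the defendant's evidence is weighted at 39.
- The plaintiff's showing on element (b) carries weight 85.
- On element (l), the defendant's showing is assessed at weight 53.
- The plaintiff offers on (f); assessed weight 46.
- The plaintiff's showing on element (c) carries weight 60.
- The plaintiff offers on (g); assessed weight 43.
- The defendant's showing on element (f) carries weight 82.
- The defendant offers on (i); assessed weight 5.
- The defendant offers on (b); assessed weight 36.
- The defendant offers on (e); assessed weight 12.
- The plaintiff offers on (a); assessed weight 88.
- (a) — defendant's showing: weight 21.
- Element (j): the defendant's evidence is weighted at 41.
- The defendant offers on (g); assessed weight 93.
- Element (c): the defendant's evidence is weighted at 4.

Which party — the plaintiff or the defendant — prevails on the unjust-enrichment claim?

— Issue I —
Stage I.1 (plaintiff, a preponderance, weight is at least 49): (a) net 88−21=67 ≥ 49 — meets; (b) net 85−36=49 ≥ 49 — meets.
  Stage I.1 is satisfied; the plaintiff continues to bear the burden.
Stage I.2 (plaintiff, a preponderance, weight is at least 49): (c) net 60−4=56 ≥ 49 — meets; (d) 49 ≥ 49 — meets.
  All elements met at the final stage.
With every stage satisfied, the plaintiff prevails on this issue.
— Issue II —
Stage II.1 (plaintiff, a clear and cogent showing, weight exceeds 72): (e) net 85−12=73 > 72 — meets.
  Stage II.1 is satisfied; the onus moves to the defendant.
Stage II.2 (defendant, a more-likely-than-not showing, weight exceeds 50): (f) net 82−46=36 ≤ 50 — fails; (g) net 93−43=50 ≤ 50 — fails.
  Not every element is met, so the defendant fails to carry Stage II.2.
The plaintiff prevails on this issue.
— Issue III —
At Stage III.1 the plaintiff must meet a substantially-more-likely showing (weight is at least 69): on (h) the weight is 99 less the opposing 30 gives net 69, which does reach 69, so (h) meets the standard; on (i) the weight is 90 less the opposing 5 gives net 85, which does reach 69, so (i) meets the standard.
  Stage III.1 is satisfied; the plaintiff continues to bear the burden.
At Stage III.2 the plaintiff must meet a more-likely-than-not showing (weight is at least 54): on (j) the weight is 95 less the opposing 41 gives net 54, which does reach 54, so (j) meets the standard.
  Stage III.2 is satisfied; the onus moves to the defendant.
At Stage III.3 the defendant must meet a more-likely-than-not showing (weight is at least 54): on (k) the weight is 39, which does not reach 54, so (k) does not meet the standard; on (l) the weight is 53, < 54, so (l) does not meet the standard.
  Not every element is met, so the defendant fails to carry Stage III.3.
The analysis ends at Stage III.3; the plaintiff prevails on this issue.
Per-issue: Issue I → plaintiff; Issue II → plaintiff; Issue III → plaintiff. The plaintiff must prevail on every issue; overall, the plaintiff prevails.

plaintiff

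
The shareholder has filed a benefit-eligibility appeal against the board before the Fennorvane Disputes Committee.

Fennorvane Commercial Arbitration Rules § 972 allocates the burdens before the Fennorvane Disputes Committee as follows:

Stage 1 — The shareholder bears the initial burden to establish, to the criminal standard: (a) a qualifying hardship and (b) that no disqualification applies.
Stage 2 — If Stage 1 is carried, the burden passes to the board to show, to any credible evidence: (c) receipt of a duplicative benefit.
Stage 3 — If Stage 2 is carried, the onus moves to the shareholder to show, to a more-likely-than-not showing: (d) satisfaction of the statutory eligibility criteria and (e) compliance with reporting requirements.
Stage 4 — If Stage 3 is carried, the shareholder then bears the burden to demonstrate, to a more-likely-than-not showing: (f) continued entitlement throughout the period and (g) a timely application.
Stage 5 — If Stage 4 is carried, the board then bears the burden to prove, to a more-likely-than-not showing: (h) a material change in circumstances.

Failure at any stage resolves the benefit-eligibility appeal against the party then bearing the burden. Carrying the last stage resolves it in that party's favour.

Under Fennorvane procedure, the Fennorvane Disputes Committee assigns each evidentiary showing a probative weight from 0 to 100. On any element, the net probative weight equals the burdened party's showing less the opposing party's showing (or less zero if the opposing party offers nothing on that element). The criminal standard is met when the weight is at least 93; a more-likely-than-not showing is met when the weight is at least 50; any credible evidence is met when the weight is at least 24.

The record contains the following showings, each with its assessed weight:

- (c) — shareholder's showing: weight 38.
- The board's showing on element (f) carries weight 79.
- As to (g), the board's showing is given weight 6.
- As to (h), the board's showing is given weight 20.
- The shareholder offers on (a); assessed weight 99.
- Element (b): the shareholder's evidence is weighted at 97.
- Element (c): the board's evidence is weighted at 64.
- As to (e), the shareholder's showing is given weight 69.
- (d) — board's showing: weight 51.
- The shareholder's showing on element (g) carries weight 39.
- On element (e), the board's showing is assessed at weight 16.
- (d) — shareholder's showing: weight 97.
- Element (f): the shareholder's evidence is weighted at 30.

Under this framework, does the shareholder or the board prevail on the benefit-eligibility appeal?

Stage 1 (shareholder, the criminal standard, weight is at least 93): (a) 99 ≥ 93 — meets; (b) 97 ≥ 93 — meets.
  The shareholder carries Stage 1; the board now bears the burden.
Stage 2 (board, any credible evidence, weight is at least 24): (c) net 64−38=26 ≥ 24 — meets.
  Stage 2 is satisfied; the onus moves to the shareholder.
Stage 3 (shareholder, a more-likely-than-not showing, weight is at least 50): (d) net 97−51=46 < 50 — fails; (e) net 69−16=53 ≥ 50 — meets.
  Stage 3 not carried; the shareholder fails its burden.
The analysis ends at Stage 3; the board prevails.

board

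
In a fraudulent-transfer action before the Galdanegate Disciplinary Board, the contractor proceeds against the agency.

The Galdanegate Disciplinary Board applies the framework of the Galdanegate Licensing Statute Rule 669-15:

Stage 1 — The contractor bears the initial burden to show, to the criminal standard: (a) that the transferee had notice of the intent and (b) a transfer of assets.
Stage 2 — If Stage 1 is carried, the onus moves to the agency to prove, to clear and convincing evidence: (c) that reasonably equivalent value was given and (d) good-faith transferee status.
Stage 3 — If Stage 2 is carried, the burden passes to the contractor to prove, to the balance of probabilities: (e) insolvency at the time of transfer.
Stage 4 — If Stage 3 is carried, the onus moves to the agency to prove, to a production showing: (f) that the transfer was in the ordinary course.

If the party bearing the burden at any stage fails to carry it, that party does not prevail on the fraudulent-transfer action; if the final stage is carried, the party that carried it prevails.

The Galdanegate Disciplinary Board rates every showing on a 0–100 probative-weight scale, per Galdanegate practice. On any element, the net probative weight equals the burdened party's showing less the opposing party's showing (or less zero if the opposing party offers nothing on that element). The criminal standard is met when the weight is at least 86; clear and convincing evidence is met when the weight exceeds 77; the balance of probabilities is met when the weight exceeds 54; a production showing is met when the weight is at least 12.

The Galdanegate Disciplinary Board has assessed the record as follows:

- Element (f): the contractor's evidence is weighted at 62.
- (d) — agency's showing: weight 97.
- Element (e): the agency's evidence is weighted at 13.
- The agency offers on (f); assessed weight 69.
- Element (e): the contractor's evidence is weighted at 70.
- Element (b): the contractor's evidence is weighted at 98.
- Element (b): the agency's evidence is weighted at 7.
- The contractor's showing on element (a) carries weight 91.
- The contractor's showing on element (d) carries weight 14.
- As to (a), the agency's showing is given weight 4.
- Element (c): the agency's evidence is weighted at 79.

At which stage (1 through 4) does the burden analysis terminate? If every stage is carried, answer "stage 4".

At Stage 1 the contractor must meet the criminal standard (weight is at least 86): on (a) the weight is 91 less the opposing 4 gives net 87, which does reach 86, so (a) meets the standard; on (b) the weight is 98 less the opposing 7 gives net 91, ≥ 86, so (b) meets the standard.
  Stage 1 is satisfied; the onus moves to the agency.
At Stage 2 the agency must meet clear and convincing evidence (weight exceeds 77): on (c) the weight is 79, > 77, so (c) meets the standard; on (d) the weight is 97 less the opposing 14 gives net 83, > 77, so (d) meets the standard.
  The agency carries Stage 2; the contractor now bears the burden.
At Stage 3 the contractor must meet the balance of probabilities (weight exceeds 54): on (e) the weight is 70 less the opposing 13 gives net 57, > 54, so (e) meets the standard.
  Stage 3 is satisfied; the onus moves to the agency.
At Stage 4 the agency must meet a production showing (weight is at least 12): on (f) the weight is 69 less the opposing 62 gives net 7, < 12, so (f) does not meet the standard.
  Not every element is met, so the agency fails to carry Stage 4.
The analysis ends at Stage 4; the contractor prevails.

stage 4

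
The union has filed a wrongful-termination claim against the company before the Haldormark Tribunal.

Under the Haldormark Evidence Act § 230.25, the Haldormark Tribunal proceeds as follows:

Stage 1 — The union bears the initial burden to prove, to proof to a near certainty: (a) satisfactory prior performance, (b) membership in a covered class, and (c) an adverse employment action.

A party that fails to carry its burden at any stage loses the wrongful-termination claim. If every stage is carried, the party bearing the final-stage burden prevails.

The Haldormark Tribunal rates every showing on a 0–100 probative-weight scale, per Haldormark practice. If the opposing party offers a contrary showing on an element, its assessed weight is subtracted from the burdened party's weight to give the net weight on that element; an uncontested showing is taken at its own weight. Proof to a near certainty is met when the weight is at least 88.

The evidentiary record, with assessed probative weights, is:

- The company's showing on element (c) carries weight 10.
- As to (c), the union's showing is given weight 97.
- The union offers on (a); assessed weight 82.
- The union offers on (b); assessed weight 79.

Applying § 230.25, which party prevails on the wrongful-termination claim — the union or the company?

company

At Stage 1 the union must meet proof to a near certainty (weight is at least 88): on (a) the weight is 82, < 88, so (a) does not meet the standard; on (b) the weight is 79, < 88, so (b) does not meet the standard; on (c) the weight is 97 less the opposing 10 gives net 87, < 88, so (c) does not meet the standard.
  Not every element is met, so the union fails to carry Stage 1.
The analysis ends at Stage 1; the company prevails.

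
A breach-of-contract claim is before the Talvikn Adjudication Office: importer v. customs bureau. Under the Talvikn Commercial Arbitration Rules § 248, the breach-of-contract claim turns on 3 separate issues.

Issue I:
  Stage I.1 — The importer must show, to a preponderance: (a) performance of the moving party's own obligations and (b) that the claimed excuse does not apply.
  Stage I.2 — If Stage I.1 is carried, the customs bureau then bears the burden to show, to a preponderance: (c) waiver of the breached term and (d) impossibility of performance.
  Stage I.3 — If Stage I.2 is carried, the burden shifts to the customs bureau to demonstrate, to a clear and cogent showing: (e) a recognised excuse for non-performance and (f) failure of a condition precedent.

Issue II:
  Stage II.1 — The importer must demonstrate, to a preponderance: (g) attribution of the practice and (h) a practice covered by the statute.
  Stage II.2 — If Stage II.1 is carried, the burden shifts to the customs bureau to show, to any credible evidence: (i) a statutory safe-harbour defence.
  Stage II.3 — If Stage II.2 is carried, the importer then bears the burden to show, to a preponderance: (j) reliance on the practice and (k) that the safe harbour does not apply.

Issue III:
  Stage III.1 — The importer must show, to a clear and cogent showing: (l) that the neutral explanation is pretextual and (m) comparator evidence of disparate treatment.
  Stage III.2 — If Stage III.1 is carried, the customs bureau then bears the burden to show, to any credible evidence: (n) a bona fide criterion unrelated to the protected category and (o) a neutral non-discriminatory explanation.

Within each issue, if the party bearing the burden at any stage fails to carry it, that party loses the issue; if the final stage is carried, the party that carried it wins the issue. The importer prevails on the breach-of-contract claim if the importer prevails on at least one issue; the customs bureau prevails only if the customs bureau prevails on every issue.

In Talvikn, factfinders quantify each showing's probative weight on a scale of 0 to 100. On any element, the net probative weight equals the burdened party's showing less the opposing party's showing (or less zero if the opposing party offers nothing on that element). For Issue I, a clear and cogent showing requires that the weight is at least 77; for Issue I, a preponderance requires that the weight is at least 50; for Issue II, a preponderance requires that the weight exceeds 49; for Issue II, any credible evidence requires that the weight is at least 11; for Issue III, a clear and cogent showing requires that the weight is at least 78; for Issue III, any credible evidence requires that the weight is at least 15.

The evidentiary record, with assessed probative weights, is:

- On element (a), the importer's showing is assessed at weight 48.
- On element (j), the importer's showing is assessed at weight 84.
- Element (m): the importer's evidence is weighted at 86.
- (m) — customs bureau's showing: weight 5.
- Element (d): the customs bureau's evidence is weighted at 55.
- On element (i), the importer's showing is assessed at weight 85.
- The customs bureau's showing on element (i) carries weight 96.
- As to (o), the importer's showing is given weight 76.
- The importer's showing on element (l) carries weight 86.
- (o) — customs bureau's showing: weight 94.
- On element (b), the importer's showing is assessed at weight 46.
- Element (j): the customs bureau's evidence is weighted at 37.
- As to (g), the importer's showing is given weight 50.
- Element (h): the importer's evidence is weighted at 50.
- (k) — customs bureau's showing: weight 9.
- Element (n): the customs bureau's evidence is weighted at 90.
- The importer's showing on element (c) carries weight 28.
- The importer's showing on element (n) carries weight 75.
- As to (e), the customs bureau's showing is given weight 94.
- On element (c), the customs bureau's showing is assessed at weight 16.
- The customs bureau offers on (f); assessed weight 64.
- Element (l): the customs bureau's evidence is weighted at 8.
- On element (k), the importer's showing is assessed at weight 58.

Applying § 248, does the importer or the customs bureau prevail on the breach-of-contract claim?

customs bureau

— Issue I —
At Stage I.1 the importer must meet a preponderance (weight is at least 50): on (a) the weight is 48, which does not reach 50, so (a) does not meet the standard; on (b) the weight is 46, which does not reach 50, so (b) does not meet the standard.
  Stage I.1 not carried; the importer fails its burden.
The customs bureau prevails on this issue.
— Issue II —
At Stage II.1 the importer must meet a preponderance (weight exceeds 49): on (g) the weight is 50, > 49, so (g) meets the standard; on (h) the weight is 50, > 49, so (h) meets the standard.
  All elements met. The burden passes to the customs bureau.
At Stage II.2 the customs bureau must meet any credible evidence (weight is at least 11): on (i) the weight is 96 less the opposing 85 gives net 11, ≥ 11, so (i) meets the standard.
  Stage II.2 is satisfied; the onus moves to the importer.
At Stage II.3 the importer must meet a preponderance (weight exceeds 49): on (j) the weight is 84 less the opposing 37 gives net 47, ≤ 49, so (j) does not meet the standard; on (k) the weight is 58 less the opposing 9 gives net 49, which does not exceed 49, so (k) does not meet the standard.
  Stage II.3 not carried; the importer fails its burden.
The customs bureau prevails on this issue.
— Issue III —
At Stage III.1 the importer must meet a clear and cogent showing (weight is at least 78): on (l) the weight is 86 less the opposing 8 gives net 78, which does reach 78, so (l) meets the standard; on (m) the weight is 86 less the opposing 5 gives net 81, ≥ 78, so (m) meets the standard.
  All elements met. The burden passes to the customs bureau.
At Stage III.2 the customs bureau must meet any credible evidence (weight is at least 15): on (n) the weight is 90 less the opposing 75 gives net 15, which does reach 15, so (n) meets the standard; on (o) the weight is 94 less the opposing 76 gives net 18, ≥ 15, so (o) meets the standard.
  Stage III.2 carried; the final stage is satisfied.
All stages carried — the customs bureau prevails on this issue.
Per-issue: Issue I → customs bureau; Issue II → customs bureau; Issue III → customs bureau. The importer must prevail on at least one issue; overall, the customs bureau prevails.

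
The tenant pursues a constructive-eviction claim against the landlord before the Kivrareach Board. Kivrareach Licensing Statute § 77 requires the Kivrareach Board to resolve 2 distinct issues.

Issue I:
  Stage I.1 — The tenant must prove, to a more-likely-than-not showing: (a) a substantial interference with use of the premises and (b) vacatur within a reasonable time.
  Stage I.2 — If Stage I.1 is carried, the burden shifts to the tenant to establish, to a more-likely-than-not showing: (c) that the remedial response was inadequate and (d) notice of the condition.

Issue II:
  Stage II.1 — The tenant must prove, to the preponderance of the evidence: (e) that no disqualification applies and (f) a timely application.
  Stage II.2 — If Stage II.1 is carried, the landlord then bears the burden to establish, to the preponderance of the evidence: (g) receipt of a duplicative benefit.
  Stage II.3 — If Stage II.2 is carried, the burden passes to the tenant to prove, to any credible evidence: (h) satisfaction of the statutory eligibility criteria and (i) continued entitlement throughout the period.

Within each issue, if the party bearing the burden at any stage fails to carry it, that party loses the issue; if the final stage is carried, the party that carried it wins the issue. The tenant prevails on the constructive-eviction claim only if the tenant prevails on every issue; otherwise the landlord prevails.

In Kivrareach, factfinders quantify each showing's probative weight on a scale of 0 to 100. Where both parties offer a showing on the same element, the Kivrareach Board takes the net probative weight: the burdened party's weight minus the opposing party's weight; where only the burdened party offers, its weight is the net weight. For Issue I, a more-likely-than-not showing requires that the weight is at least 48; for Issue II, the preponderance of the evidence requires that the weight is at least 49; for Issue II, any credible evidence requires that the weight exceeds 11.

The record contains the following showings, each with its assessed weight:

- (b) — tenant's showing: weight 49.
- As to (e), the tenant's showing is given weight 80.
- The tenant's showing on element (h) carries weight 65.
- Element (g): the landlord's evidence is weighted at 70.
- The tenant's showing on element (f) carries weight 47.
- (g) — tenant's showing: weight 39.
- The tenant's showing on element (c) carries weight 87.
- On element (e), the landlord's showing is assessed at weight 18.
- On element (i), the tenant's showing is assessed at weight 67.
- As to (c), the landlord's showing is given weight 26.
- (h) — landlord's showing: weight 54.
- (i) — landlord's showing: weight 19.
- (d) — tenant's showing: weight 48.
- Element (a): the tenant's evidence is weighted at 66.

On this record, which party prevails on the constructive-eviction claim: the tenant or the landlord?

landlord

— Issue I —
At Stage I.1 the tenant must meet a more-likely-than-not showing (weight is at least 48): on (a) the weight is 66, which does reach 48, so (a) meets the standard; on (b) the weight is 49, ≥ 48, so (b) meets the standard.
  All elements met. The tenant retains the burden for Stage I.2.
At Stage I.2 the tenant must meet a more-likely-than-not showing (weight is at least 48): on (c) the weight is 87 less the opposing 26 gives net 61, ≥ 48, so (c) meets the standard; on (d) the weight is 48, which does reach 48, so (d) meets the standard.
  The tenant carries the last stage.
Every stage carried; the tenant prevails on this issue.
— Issue II —
Stage II.1 — burden on tenant; standard: the preponderance of the evidence (weight is at least 49).
    (e): 80 − 18 = 62 ≥ 49 [met]
    (f): 47 < 49 [not met]
  The tenant does not carry Stage II.1.
So the landlord prevails on this issue.
Per-issue: Issue I → tenant; Issue II → landlord. The tenant must prevail on every issue; overall, the landlord prevails.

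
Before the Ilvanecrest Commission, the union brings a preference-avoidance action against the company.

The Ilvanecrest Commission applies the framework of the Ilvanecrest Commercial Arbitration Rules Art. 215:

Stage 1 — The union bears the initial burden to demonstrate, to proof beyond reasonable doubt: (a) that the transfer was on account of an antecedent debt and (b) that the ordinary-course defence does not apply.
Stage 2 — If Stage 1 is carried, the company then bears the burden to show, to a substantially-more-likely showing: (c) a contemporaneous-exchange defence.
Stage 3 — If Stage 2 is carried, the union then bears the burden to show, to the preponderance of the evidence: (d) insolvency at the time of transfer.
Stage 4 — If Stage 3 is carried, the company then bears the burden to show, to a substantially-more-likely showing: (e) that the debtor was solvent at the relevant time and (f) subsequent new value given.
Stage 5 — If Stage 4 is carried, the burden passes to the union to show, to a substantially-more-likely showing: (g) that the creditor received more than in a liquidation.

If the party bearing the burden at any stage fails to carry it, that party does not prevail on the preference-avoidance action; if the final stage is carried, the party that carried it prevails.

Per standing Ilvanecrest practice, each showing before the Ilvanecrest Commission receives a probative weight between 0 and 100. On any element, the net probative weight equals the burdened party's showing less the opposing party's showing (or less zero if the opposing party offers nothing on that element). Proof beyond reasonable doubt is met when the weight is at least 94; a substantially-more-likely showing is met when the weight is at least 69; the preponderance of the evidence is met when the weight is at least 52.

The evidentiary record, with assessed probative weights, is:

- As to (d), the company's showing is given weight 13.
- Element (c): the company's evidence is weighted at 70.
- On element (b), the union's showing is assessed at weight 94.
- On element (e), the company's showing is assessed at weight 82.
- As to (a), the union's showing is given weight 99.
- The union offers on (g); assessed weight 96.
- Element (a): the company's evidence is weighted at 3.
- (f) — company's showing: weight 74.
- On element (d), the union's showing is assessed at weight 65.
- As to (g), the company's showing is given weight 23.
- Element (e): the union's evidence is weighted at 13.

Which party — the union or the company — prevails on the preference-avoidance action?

Stage 1 — burden on union; standard: proof beyond reasonable doubt (weight is at least 94).
    (a): 99 − 3 = 96 ≥ 94 [met]
    (b): 94 ≥ 94 [met]
  Stage 1 is satisfied; the onus moves to the company.
Stage 2 — burden on company; standard: a substantially-more-likely showing (weight is at least 69).
    (c): 70 ≥ 69 [met]
  Stage 2 carried; the burden shifts to the union.
Stage 3 — burden on union; standard: the preponderance of the evidence (weight is at least 52).
    (d): 65 − 13 = 52 ≥ 52 [met]
  Stage 3 carried; the burden shifts to the company.
Stage 4 — burden on company; standard: a substantially-more-likely showing (weight is at least 69).
    (e): 82 − 13 = 69 ≥ 69 [met]
    (f): 74 ≥ 69 [met]
  All elements met. The burden passes to the union.
Stage 5 — burden on union; standard: a substantially-more-likely showing (weight is at least 69).
    (g): 96 − 23 = 73 ≥ 69 [met]
  Stage 5 carried; the final stage is satisfied.
Every stage carried; the union prevails.

union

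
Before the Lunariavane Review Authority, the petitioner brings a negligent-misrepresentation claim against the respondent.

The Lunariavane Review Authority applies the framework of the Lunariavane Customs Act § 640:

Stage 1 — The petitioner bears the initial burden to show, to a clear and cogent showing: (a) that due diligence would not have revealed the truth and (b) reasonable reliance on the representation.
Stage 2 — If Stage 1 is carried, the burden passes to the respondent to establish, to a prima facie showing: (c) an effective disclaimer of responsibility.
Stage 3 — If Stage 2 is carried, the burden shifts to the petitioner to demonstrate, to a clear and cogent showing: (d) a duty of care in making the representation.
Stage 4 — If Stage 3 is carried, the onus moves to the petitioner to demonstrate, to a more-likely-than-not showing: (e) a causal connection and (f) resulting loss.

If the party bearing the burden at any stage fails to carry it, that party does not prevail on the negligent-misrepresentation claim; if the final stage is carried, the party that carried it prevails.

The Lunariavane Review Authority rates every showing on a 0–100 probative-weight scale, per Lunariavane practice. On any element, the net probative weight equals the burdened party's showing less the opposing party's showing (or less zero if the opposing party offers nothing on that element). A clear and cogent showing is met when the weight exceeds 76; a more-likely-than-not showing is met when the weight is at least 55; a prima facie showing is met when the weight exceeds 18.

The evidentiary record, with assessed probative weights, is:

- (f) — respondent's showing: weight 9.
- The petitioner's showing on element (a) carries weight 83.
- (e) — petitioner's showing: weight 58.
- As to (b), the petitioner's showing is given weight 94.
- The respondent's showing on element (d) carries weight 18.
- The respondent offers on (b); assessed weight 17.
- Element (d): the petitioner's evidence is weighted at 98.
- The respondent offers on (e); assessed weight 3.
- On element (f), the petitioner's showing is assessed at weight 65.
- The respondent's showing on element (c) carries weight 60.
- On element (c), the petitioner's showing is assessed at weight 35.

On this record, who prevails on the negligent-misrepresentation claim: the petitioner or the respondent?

Stage 1 (petitioner, a clear and cogent showing, weight exceeds 76): (a) 83 > 76 — meets; (b) net 94−17=77 > 76 — meets.
  Stage 1 is satisfied; the onus moves to the respondent.
Stage 2 (respondent, a prima facie showing, weight exceeds 18): (c) net 60−35=25 > 18 — meets.
  Stage 2 is satisfied; the onus moves to the petitioner.
Stage 3 (petitioner, a clear and cogent showing, weight exceeds 76): (d) net 98−18=80 > 76 — meets.
  Stage 3 is satisfied; the petitioner continues to bear the burden.
Stage 4 (petitioner, a more-likely-than-not showing, weight is at least 55): (e) net 58−3=55 ≥ 55 — meets; (f) net 65−9=56 ≥ 55 — meets.
  All elements met at the final stage.
Every stage carried; the petitioner prevails.

petitioner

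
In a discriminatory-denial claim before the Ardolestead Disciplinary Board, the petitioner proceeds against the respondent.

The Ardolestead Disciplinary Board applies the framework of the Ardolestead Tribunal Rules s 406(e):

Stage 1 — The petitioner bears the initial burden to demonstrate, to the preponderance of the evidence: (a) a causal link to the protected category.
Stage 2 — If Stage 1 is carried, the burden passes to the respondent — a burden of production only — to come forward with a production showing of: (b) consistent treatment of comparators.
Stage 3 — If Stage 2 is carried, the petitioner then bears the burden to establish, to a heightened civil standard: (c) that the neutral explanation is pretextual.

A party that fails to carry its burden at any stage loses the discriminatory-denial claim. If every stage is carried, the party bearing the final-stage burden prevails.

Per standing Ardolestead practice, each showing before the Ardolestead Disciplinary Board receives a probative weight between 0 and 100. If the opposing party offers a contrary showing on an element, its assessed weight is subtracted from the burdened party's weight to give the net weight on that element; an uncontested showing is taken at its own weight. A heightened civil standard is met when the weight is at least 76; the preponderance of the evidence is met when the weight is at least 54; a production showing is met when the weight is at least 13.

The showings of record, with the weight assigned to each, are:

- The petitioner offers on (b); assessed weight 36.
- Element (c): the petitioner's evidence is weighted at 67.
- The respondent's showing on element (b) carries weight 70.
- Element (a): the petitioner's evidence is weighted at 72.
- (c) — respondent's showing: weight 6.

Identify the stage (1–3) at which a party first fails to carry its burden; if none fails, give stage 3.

stage 3

Stage 1 (petitioner, the preponderance of the evidence, weight is at least 54): (a) 72 ≥ 54 — meets.
  Stage 1 carried; the burden shifts to the respondent.
Stage 2 (respondent, a production showing, weight is at least 13): (b) net 70−36=34 ≥ 13 — meets.
  Stage 2 is satisfied; the onus moves to the petitioner.
Stage 3 (petitioner, a heightened civil standard, weight is at least 76): (c) net 67−6=61 < 76 — fails.
  Not every element is met, so the petitioner fails to carry Stage 3.
The analysis ends at Stage 3; the respondent prevails.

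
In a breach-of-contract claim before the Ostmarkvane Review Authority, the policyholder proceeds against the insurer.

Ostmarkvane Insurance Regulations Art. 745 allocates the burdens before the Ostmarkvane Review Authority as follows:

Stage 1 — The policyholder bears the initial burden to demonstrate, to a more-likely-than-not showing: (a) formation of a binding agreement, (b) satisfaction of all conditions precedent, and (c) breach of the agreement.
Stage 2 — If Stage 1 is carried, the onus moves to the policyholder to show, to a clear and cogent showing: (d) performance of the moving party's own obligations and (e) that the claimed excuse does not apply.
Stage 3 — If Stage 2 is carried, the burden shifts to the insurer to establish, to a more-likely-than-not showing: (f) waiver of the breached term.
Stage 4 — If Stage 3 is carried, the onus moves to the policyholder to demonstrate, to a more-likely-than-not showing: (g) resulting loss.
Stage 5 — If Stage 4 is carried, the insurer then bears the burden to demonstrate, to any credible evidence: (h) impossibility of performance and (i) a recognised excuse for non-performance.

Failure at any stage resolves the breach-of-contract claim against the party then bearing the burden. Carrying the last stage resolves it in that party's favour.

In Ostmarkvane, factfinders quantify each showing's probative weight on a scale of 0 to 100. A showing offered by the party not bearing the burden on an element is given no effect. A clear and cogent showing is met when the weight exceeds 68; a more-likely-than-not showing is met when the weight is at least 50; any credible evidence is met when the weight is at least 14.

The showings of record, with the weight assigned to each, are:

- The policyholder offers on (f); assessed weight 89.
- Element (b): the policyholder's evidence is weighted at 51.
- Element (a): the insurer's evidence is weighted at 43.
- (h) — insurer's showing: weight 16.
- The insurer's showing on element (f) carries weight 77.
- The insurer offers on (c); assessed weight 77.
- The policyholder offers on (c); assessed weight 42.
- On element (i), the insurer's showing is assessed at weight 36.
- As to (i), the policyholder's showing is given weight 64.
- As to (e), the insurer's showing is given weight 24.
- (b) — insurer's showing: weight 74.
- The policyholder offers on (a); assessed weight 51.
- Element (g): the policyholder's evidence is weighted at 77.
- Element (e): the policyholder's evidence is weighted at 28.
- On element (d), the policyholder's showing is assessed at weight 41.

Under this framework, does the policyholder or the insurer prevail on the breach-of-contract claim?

Stage 1 — burden on policyholder; standard: a more-likely-than-not showing (weight is at least 50).
    (a): 51 (insurer's 43 disregarded) ≥ 50 [met]
    (b): 51 (insurer's 74 disregarded) ≥ 50 [met]
    (c): 42 (insurer's 77 disregarded) < 50 [not met]
  Not every element is met, so the policyholder fails to carry Stage 1.
The analysis ends at Stage 1; the insurer prevails.

insurer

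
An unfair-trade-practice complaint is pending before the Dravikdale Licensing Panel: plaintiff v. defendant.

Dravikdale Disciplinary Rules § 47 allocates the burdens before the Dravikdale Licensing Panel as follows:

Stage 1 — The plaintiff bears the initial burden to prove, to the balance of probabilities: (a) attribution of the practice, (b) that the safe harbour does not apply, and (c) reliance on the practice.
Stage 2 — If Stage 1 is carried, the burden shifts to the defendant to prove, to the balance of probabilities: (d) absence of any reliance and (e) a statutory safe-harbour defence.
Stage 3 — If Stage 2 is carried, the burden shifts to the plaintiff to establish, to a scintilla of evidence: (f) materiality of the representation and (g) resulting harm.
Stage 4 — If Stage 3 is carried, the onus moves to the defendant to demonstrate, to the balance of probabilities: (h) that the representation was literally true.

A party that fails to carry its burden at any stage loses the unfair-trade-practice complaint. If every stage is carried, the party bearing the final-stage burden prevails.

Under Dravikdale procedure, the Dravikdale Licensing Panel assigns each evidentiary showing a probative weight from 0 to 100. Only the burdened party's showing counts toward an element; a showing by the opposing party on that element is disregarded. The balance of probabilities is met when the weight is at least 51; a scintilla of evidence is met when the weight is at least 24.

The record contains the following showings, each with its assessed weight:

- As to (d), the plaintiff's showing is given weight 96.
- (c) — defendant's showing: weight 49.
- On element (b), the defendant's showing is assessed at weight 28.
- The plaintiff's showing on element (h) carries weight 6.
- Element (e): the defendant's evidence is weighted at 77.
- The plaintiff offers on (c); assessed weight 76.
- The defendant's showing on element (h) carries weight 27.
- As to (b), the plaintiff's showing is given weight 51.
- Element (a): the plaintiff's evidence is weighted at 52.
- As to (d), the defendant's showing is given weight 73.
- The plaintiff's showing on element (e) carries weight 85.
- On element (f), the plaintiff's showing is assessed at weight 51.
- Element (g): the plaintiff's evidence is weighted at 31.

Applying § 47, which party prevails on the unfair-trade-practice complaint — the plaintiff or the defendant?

Stage 1 (plaintiff, the balance of probabilities, weight is at least 51): (a) 52 ≥ 51 — meets; (b) 51 (defendant's 28 disregarded) ≥ 51 — meets; (c) 76 (defendant's 49 disregarded) ≥ 51 — meets.
  Stage 1 carried; the burden shifts to the defendant.
Stage 2 (defendant, the balance of probabilities, weight is at least 51): (d) 73 (plaintiff's 96 disregarded) ≥ 51 — meets; (e) 77 (plaintiff's 85 disregarded) ≥ 51 — meets.
  Stage 2 is satisfied; the onus moves to the plaintiff.
Stage 3 (plaintiff, a scintilla of evidence, weight is at least 24): (f) 51 ≥ 24 — meets; (g) 31 ≥ 24 — meets.
  All elements met. The burden passes to the defendant.
Stage 4 (defendant, the balance of probabilities, weight is at least 51): (h) 27 (plaintiff's 6 disregarded) < 51 — fails.
  The defendant does not carry Stage 4.
The analysis ends at Stage 4; the plaintiff prevails.

plaintiff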